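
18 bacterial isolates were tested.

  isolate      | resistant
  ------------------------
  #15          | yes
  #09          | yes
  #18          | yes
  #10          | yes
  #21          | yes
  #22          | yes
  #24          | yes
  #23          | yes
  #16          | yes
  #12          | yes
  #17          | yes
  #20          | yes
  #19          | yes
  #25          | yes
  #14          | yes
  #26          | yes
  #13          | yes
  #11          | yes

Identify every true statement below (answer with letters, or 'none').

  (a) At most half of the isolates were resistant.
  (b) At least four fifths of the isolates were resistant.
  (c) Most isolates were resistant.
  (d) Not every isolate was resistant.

|A| = 18, |A ∩ B| = 18, |A ∖ B| = 0.
(a) |A ∩ B| ≤ |A ∖ B|: fails.
(b) |A ∩ B| / |A| ≥ 4/5: holds.
(c) |A ∩ B| > |A ∖ B|: holds.
(d) A ⊄ B (|A ∖ B| ≥ 1): fails.

(b), (c)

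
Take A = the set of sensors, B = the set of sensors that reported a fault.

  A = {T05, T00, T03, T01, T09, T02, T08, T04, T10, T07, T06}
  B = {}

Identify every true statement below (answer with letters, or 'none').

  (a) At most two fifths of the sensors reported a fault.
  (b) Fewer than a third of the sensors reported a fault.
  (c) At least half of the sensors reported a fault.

(a), (b)

|A| = 11, |A ∩ B| = 0, |A ∖ B| = 11.
(a) |A ∩ B| / |A| ≤ 2/5: holds.
(b) |A ∩ B| / |A| < 1/3: holds.
(c) |A ∩ B| ≥ |A ∖ B|: fails.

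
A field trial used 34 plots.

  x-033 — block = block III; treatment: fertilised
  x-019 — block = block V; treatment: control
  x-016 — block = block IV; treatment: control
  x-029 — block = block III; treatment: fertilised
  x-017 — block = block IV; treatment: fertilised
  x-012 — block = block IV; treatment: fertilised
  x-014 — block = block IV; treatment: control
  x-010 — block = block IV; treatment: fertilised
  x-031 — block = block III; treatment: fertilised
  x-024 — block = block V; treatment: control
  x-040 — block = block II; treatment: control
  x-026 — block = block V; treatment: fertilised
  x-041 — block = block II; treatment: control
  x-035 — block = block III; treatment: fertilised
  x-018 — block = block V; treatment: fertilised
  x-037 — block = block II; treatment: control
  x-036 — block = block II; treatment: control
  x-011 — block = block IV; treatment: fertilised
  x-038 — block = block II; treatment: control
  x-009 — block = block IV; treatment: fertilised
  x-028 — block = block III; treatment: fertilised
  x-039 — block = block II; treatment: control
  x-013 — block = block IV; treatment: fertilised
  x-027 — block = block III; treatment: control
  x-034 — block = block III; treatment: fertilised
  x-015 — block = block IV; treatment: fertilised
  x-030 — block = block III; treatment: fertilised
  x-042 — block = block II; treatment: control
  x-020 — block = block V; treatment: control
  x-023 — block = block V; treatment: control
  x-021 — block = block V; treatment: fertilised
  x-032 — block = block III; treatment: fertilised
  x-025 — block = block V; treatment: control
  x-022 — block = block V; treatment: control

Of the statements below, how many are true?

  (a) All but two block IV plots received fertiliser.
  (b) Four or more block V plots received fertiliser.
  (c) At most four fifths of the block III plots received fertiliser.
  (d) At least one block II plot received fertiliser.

(a) block IV: |A| = 9, |A ∩ B| = 7; needs |A ∖ B| = 2 — true.
(b) block V: |A| = 9, |A ∩ B| = 3; needs |A ∩ B| ≥ 4 — false.
(c) block III: |A| = 9, |A ∩ B| = 8; needs |A ∩ B| / |A| ≤ 4/5 — false.
(d) block II: |A| = 7, |A ∩ B| = 0; needs A ∩ B ≠ ∅ (|A ∩ B| ≥ 1) — false.

1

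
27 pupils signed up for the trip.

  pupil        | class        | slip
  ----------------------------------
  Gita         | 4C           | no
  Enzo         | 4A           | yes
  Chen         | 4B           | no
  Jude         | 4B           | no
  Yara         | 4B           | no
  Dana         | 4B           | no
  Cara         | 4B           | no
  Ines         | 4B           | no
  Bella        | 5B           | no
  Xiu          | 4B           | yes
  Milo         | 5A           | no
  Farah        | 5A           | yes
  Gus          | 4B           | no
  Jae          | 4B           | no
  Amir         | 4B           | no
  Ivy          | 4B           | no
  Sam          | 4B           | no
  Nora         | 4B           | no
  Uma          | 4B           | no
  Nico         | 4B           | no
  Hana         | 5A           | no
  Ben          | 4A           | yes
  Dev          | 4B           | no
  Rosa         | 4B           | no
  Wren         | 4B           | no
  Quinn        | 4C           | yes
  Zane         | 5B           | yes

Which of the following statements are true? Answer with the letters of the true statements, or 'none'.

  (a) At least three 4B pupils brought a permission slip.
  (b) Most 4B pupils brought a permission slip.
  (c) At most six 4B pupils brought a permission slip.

|A| = 18, |A ∩ B| = 1, |A ∖ B| = 17.
(a) |A ∩ B| ≥ 3: fails.
(b) |A ∩ B| > |A ∖ B|: fails.
(c) |A ∩ B| ≤ 6: holds.

(c)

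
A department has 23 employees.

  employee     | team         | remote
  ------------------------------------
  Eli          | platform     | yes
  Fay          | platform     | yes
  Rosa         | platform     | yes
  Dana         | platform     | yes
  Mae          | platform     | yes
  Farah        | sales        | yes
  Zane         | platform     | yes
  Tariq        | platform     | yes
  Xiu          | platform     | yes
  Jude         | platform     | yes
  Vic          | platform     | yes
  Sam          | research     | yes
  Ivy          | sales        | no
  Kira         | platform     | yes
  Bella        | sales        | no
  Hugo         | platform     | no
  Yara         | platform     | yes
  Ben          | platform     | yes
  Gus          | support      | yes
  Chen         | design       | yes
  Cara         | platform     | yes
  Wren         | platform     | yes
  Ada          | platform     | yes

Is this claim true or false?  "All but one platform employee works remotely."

'All but one platform employee works remotely' holds iff |A ∖ B| = 1.
|A| = 17, |A ∩ B| = 16, |A ∖ B| = 1.
|A ∖ B| = 1, so the statement is true.

True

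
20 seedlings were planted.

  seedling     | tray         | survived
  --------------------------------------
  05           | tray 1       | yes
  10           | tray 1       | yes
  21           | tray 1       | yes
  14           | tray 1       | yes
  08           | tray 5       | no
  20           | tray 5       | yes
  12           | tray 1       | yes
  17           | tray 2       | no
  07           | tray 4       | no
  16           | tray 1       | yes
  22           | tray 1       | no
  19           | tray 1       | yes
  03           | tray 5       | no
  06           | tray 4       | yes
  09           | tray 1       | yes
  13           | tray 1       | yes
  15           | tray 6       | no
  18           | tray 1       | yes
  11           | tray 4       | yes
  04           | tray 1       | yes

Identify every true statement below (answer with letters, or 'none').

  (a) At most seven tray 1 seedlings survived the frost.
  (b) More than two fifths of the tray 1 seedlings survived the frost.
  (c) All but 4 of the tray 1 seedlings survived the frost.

(b)

|A| = 12, |A ∩ B| = 11, |A ∖ B| = 1.
(a) |A ∩ B| ≤ 7: fails.
(b) |A ∩ B| / |A| > 2/5: holds.
(c) |A ∖ B| = 4: fails.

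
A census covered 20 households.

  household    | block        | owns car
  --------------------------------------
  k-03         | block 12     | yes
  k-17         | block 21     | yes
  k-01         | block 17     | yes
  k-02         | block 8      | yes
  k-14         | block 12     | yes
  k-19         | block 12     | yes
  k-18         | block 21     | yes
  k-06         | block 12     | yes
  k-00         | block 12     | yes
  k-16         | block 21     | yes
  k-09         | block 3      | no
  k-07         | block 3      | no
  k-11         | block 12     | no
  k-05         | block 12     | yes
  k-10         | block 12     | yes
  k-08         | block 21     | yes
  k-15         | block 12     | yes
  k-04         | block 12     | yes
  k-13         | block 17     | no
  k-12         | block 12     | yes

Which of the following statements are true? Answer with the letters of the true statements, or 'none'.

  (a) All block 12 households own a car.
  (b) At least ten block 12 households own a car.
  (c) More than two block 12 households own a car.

|A| = 11, |A ∩ B| = 10, |A ∖ B| = 1.
(a) A ⊆ B, i.e. every element of A is in B (|A ∖ B| = 0): fails.
(b) |A ∩ B| ≥ 10: holds.
(c) |A ∩ B| > 2: holds.

(b), (c)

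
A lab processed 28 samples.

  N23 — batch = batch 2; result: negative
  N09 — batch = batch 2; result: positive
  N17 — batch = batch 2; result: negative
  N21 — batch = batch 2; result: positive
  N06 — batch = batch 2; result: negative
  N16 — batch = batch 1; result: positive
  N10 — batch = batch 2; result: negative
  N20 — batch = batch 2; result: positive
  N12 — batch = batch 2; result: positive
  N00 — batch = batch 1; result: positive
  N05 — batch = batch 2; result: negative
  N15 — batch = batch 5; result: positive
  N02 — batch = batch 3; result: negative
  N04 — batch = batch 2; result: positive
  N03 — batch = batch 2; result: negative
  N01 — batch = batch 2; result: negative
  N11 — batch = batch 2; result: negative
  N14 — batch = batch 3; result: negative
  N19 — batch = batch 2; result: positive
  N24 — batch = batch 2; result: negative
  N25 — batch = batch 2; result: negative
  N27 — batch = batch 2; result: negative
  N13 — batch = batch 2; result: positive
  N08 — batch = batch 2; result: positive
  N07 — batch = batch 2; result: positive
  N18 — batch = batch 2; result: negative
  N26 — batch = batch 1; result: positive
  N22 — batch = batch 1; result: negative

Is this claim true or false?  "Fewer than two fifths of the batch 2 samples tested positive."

'Fewer than two fifths of the batch 2 samples tested positive' holds iff |A ∩ B| / |A| < 2/5.
|A| = 21, |A ∩ B| = 9, |A ∖ B| = 12.
|A ∩ B|/|A| = 9/21, so the statement is false.

False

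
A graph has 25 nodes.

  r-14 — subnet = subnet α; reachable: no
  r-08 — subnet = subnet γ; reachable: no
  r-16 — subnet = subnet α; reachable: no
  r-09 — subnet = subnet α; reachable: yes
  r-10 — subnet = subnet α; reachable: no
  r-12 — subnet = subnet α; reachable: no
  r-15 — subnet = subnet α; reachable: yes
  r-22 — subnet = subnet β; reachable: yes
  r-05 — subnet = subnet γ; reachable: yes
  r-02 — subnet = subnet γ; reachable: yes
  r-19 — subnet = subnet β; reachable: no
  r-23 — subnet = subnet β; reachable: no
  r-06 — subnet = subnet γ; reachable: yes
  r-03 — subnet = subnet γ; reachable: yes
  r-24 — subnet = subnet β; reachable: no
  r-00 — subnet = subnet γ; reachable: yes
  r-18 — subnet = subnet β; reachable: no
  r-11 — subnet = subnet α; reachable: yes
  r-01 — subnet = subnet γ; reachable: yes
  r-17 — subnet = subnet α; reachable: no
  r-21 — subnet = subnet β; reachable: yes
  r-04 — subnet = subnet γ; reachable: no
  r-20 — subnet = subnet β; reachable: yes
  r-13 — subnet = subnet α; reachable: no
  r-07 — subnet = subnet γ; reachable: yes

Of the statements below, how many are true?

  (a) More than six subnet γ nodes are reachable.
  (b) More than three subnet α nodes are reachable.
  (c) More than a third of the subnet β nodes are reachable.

2

(a) subnet γ: |A| = 9, |A ∩ B| = 7; needs |A ∩ B| > 6 — true.
(b) subnet α: |A| = 9, |A ∩ B| = 3; needs |A ∩ B| > 3 — false.
(c) subnet β: |A| = 7, |A ∩ B| = 3; needs |A ∩ B| / |A| > 1/3 — true.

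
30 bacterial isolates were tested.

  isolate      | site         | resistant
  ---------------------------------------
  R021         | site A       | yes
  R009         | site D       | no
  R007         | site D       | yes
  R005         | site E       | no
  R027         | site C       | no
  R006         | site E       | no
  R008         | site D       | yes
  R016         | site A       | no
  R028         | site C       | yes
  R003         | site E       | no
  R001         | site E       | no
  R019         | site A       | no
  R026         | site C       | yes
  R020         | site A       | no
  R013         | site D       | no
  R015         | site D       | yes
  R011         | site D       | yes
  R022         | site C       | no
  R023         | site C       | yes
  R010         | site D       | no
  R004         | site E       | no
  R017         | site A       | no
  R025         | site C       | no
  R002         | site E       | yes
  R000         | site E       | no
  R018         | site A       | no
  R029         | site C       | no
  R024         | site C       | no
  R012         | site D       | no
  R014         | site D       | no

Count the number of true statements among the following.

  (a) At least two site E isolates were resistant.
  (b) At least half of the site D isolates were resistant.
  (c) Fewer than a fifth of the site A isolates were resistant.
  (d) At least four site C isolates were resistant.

1

(a) site E: |A| = 7, |A ∩ B| = 1; needs |A ∩ B| ≥ 2 — false.
(b) site D: |A| = 9, |A ∩ B| = 4; needs |A ∩ B| ≥ |A ∖ B| — false.
(c) site A: |A| = 6, |A ∩ B| = 1; needs |A ∩ B| / |A| < 1/5 — true.
(d) site C: |A| = 8, |A ∩ B| = 3; needs |A ∩ B| ≥ 4 — false.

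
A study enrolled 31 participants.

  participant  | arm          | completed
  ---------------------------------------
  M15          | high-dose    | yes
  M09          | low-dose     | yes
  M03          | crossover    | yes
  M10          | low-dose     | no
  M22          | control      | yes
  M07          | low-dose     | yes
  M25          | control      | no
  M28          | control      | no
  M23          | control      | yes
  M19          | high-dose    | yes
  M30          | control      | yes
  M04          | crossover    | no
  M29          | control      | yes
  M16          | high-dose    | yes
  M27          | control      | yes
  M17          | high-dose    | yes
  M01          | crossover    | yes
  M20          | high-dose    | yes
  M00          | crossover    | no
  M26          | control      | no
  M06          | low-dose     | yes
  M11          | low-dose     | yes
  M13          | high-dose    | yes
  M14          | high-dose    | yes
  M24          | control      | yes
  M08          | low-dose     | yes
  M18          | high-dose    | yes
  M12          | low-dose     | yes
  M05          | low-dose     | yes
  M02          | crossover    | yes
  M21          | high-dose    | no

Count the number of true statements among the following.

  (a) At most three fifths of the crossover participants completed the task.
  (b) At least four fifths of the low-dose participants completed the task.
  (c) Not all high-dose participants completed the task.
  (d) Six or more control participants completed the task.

(a) crossover: |A| = 5, |A ∩ B| = 3; needs |A ∩ B| / |A| ≤ 3/5 — true.
(b) low-dose: |A| = 8, |A ∩ B| = 7; needs |A ∩ B| / |A| ≥ 4/5 — true.
(c) high-dose: |A| = 9, |A ∩ B| = 8; needs A ⊄ B (|A ∖ B| ≥ 1) — true.
(d) control: |A| = 9, |A ∩ B| = 6; needs |A ∩ B| ≥ 6 — true.

4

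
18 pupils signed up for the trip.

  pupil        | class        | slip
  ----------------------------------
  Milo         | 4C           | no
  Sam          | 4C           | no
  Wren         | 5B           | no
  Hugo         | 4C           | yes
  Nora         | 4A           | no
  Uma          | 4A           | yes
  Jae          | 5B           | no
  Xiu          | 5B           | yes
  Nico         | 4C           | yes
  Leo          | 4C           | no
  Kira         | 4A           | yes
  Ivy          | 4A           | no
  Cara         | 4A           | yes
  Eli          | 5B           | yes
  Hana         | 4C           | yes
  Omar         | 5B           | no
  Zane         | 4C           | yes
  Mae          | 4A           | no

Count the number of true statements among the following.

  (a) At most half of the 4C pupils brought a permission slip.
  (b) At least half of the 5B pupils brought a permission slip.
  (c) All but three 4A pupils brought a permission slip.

(a) 4C: |A| = 7, |A ∩ B| = 4; needs |A ∩ B| ≤ |A ∖ B| — false.
(b) 5B: |A| = 5, |A ∩ B| = 2; needs |A ∩ B| ≥ |A ∖ B| — false.
(c) 4A: |A| = 6, |A ∩ B| = 3; needs |A ∖ B| = 3 — true.

1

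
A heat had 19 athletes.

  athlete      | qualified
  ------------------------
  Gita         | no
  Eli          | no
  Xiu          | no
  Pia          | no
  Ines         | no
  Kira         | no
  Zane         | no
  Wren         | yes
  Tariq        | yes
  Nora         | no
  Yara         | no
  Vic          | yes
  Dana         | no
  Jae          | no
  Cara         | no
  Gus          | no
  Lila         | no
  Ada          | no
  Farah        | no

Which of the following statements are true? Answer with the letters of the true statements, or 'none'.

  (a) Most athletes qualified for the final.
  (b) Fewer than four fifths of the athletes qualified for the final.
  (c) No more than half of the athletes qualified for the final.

|A| = 19, |A ∩ B| = 3, |A ∖ B| = 16.
(a) |A ∩ B| > |A ∖ B|: fails.
(b) |A ∩ B| / |A| < 4/5: holds.
(c) |A ∩ B| ≤ |A ∖ B|: holds.

(b), (c)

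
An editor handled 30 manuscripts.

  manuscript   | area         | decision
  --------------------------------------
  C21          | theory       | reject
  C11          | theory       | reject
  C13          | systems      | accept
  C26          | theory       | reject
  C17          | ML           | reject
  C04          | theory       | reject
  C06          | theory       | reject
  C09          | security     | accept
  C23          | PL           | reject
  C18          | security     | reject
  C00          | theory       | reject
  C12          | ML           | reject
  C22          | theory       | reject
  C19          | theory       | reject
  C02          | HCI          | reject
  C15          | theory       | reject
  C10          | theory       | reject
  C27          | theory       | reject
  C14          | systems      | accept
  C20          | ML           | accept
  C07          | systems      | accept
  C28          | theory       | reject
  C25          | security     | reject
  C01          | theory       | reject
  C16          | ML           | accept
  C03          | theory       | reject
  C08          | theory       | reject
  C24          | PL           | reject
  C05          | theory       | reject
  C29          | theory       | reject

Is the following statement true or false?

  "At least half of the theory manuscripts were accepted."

False

The determiner here denotes the relation: |A ∩ B| ≥ |A ∖ B|.
|A| = 17, |A ∩ B| = 0, |A ∖ B| = 17.
0 < 17, so the statement is false.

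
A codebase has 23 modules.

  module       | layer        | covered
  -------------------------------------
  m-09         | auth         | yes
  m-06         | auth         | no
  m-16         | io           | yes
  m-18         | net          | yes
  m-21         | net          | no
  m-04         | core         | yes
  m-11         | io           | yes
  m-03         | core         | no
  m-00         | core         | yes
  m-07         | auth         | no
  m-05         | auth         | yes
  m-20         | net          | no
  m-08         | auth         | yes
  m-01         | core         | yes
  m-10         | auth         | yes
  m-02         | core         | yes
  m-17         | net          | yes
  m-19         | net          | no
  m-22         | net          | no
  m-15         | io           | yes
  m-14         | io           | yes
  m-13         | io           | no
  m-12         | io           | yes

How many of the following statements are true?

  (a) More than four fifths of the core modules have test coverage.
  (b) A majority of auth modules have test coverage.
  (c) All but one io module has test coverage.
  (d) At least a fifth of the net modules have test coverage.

(a) core: |A| = 5, |A ∩ B| = 4; needs |A ∩ B| / |A| > 4/5 — false.
(b) auth: |A| = 6, |A ∩ B| = 4; needs |A ∩ B| > |A ∖ B| — true.
(c) io: |A| = 6, |A ∩ B| = 5; needs |A ∖ B| = 1 — true.
(d) net: |A| = 6, |A ∩ B| = 2; needs |A ∩ B| / |A| ≥ 1/5 — true.

3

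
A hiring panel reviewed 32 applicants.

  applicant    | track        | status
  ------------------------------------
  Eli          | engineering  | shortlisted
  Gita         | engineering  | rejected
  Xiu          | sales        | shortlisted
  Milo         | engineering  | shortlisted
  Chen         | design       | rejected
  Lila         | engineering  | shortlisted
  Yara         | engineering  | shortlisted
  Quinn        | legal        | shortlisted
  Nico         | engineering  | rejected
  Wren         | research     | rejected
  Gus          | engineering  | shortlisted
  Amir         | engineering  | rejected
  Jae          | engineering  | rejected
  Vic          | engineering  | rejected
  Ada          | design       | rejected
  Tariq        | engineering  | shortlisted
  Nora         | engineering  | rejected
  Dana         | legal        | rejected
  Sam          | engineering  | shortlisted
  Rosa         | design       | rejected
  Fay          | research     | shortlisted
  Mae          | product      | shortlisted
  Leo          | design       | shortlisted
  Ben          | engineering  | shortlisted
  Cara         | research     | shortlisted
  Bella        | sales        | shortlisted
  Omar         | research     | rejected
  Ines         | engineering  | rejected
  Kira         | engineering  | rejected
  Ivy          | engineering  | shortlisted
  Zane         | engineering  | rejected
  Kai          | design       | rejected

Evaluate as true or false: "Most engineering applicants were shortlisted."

Truth condition: |A ∩ B| > |A ∖ B|.
|A| = 18, |A ∩ B| = 9, |A ∖ B| = 9.
9 = 9, so the statement is false.

False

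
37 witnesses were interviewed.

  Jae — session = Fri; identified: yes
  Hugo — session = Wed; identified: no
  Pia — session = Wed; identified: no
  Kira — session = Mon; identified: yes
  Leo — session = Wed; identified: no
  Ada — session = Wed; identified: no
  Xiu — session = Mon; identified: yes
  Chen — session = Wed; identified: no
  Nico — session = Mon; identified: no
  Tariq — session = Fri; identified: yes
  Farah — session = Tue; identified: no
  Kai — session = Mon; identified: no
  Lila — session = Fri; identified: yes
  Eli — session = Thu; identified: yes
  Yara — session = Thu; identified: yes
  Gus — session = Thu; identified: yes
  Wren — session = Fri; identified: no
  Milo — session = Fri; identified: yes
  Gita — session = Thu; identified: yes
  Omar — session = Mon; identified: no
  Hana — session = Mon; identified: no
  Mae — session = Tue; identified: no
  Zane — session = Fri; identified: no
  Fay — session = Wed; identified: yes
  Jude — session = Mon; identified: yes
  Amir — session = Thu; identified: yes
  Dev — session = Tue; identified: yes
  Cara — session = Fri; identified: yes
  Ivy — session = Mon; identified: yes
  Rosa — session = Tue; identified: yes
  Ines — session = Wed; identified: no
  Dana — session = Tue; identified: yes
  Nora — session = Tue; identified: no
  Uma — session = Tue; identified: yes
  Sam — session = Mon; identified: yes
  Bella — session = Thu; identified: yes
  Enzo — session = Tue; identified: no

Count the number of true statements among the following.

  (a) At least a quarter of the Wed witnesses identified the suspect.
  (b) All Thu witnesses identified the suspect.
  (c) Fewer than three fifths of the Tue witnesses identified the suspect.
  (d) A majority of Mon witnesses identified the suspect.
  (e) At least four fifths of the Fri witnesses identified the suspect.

3

(a) Wed: |A| = 7, |A ∩ B| = 1; needs |A ∩ B| / |A| ≥ 1/4 — false.
(b) Thu: |A| = 6, |A ∩ B| = 6; needs A ⊆ B, i.e. every element of A is in B (|A ∖ B| = 0) — true.
(c) Tue: |A| = 8, |A ∩ B| = 4; needs |A ∩ B| / |A| < 3/5 — true.
(d) Mon: |A| = 9, |A ∩ B| = 5; needs |A ∩ B| > |A ∖ B| — true.
(e) Fri: |A| = 7, |A ∩ B| = 5; needs |A ∩ B| / |A| ≥ 4/5 — false.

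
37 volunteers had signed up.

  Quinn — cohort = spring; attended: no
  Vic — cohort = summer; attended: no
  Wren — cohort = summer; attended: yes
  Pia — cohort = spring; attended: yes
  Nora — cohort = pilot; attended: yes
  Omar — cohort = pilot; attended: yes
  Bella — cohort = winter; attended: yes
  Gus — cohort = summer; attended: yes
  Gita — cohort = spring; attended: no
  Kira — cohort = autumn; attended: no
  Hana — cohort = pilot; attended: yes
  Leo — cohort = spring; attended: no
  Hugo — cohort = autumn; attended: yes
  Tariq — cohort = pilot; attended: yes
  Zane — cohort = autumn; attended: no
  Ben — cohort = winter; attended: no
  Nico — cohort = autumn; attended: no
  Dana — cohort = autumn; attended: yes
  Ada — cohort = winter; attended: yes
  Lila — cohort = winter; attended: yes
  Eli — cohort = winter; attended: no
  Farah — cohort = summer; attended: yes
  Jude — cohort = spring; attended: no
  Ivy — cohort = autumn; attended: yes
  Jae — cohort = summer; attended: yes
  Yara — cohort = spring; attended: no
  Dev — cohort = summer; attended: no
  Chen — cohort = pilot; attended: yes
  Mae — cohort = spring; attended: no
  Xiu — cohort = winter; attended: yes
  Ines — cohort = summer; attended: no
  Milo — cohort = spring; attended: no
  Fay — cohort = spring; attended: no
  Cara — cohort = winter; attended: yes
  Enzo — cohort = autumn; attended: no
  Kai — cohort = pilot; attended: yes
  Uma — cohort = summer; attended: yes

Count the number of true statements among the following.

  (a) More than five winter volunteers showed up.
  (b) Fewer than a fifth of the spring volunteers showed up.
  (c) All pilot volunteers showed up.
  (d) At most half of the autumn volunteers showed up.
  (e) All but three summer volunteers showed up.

(a) winter: |A| = 7, |A ∩ B| = 5; needs |A ∩ B| > 5 — false.
(b) spring: |A| = 9, |A ∩ B| = 1; needs |A ∩ B| / |A| < 1/5 — true.
(c) pilot: |A| = 6, |A ∩ B| = 6; needs A ⊆ B, i.e. every element of A is in B (|A ∖ B| = 0) — true.
(d) autumn: |A| = 7, |A ∩ B| = 3; needs |A ∩ B| ≤ |A ∖ B| — true.
(e) summer: |A| = 8, |A ∩ B| = 5; needs |A ∖ B| = 3 — true.

4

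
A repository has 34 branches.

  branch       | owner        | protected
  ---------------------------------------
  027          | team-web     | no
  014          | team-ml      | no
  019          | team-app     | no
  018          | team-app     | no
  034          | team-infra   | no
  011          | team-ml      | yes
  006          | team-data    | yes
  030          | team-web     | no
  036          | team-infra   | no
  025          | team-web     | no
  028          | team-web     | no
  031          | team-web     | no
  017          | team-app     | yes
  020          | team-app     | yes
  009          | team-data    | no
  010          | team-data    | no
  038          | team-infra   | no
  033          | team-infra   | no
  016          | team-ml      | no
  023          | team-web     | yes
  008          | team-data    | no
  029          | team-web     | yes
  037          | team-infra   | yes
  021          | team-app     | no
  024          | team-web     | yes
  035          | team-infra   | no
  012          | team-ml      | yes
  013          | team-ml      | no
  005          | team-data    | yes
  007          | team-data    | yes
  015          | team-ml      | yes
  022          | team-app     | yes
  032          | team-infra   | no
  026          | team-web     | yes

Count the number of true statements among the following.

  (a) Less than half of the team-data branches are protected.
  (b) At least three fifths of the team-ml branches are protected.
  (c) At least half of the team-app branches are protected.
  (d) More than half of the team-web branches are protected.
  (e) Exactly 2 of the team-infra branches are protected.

(a) team-data: |A| = 6, |A ∩ B| = 3; needs |A ∩ B| < |A ∖ B| — false.
(b) team-ml: |A| = 6, |A ∩ B| = 3; needs |A ∩ B| / |A| ≥ 3/5 — false.
(c) team-app: |A| = 6, |A ∩ B| = 3; needs |A ∩ B| ≥ |A ∖ B| — true.
(d) team-web: |A| = 9, |A ∩ B| = 4; needs |A ∩ B| > |A ∖ B| — false.
(e) team-infra: |A| = 7, |A ∩ B| = 1; needs |A ∩ B| = 2 — false.

1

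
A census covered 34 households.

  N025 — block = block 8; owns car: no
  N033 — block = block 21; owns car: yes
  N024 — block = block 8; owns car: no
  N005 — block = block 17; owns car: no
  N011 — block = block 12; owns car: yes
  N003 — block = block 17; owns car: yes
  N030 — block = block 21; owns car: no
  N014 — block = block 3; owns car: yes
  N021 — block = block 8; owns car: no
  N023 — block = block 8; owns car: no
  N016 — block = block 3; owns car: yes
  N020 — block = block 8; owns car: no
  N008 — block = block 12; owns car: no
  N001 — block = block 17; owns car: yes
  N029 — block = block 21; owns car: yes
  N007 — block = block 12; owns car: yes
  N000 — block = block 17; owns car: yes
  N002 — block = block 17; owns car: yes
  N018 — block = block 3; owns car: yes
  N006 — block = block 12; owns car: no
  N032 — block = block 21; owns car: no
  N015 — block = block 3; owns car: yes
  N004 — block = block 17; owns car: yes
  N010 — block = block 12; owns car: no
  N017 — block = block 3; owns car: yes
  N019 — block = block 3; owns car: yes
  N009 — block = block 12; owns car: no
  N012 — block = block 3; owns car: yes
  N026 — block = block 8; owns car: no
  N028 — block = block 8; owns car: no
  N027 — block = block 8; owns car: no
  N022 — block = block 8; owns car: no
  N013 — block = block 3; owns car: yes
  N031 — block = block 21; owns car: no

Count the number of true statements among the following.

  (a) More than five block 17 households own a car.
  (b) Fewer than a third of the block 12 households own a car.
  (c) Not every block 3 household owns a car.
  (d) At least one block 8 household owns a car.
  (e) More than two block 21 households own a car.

(a) block 17: |A| = 6, |A ∩ B| = 5; needs |A ∩ B| > 5 — false.
(b) block 12: |A| = 6, |A ∩ B| = 2; needs |A ∩ B| / |A| < 1/3 — false.
(c) block 3: |A| = 8, |A ∩ B| = 8; needs A ⊄ B (|A ∖ B| ≥ 1) — false.
(d) block 8: |A| = 9, |A ∩ B| = 0; needs A ∩ B ≠ ∅ (|A ∩ B| ≥ 1) — false.
(e) block 21: |A| = 5, |A ∩ B| = 2; needs |A ∩ B| > 2 — false.

0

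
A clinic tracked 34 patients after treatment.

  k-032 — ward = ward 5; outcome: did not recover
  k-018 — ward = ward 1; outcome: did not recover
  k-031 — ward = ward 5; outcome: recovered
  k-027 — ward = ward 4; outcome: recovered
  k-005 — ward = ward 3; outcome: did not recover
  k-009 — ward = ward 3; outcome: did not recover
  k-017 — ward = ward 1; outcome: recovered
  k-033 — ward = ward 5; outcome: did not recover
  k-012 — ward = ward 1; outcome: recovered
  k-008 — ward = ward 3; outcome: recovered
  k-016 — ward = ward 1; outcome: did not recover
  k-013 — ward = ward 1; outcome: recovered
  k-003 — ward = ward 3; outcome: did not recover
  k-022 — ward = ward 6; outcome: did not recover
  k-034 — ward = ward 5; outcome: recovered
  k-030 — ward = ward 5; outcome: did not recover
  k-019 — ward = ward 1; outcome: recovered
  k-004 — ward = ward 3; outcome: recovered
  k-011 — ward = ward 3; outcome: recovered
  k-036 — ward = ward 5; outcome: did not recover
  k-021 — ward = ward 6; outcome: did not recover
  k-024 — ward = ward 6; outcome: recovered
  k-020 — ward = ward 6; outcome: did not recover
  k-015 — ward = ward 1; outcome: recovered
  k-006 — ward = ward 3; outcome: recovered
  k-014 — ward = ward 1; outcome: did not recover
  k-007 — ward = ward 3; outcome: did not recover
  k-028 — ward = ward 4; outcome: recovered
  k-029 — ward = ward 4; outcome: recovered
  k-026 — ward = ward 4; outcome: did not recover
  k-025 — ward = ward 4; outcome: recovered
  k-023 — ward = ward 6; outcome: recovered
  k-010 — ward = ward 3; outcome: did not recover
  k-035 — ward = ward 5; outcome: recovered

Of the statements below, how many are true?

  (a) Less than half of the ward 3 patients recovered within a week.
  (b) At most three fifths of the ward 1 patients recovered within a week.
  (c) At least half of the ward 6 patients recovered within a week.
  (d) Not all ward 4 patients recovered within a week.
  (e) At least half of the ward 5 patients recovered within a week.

(a) ward 3: |A| = 9, |A ∩ B| = 4; needs |A ∩ B| < |A ∖ B| — true.
(b) ward 1: |A| = 8, |A ∩ B| = 5; needs |A ∩ B| / |A| ≤ 3/5 — false.
(c) ward 6: |A| = 5, |A ∩ B| = 2; needs |A ∩ B| ≥ |A ∖ B| — false.
(d) ward 4: |A| = 5, |A ∩ B| = 4; needs A ⊄ B (|A ∖ B| ≥ 1) — true.
(e) ward 5: |A| = 7, |A ∩ B| = 3; needs |A ∩ B| ≥ |A ∖ B| — false.

2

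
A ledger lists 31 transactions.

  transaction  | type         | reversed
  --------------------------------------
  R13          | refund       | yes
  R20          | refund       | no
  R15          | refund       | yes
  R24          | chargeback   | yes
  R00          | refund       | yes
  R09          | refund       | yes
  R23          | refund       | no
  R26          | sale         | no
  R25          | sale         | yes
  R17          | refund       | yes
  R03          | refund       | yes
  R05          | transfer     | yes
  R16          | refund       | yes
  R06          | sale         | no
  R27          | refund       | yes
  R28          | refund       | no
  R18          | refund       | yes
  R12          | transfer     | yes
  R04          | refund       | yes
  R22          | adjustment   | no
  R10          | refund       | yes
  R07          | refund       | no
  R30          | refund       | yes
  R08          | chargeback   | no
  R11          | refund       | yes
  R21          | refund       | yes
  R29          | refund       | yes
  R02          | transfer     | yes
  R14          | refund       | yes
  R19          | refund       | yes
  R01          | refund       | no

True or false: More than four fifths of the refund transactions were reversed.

False

'More than four fifths of the refund transactions were reversed' holds iff |A ∩ B| / |A| > 4/5.
|A| = 22, |A ∩ B| = 17, |A ∖ B| = 5.
|A ∩ B|/|A| = 17/22, so the statement is false.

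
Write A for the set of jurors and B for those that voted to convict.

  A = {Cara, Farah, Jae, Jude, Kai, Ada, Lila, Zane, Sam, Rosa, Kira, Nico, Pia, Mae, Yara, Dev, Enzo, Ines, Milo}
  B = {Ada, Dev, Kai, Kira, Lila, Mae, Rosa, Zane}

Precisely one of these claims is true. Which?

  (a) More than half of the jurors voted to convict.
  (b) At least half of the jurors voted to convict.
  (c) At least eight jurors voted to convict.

|A| = 19, |A ∩ B| = 8, |A ∖ B| = 11.
(a) requires |A ∩ B| > |A ∖ B|: false.
(b) requires |A ∩ B| ≥ |A ∖ B|: false.
(c) requires |A ∩ B| ≥ 8: true.

(c)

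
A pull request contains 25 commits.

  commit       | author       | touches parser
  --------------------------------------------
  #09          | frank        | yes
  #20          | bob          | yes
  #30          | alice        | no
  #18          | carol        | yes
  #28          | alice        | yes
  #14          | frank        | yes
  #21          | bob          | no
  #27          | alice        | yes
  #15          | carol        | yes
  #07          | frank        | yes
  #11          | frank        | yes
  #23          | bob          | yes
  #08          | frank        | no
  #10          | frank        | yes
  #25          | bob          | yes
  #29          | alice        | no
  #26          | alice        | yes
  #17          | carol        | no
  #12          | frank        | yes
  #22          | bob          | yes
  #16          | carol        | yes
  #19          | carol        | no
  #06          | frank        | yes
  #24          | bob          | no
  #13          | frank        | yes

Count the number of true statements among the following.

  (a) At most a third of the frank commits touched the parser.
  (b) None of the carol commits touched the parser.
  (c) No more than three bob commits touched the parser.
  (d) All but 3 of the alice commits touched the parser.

0

(a) frank: |A| = 9, |A ∩ B| = 8; needs |A ∩ B| / |A| ≤ 1/3 — false.
(b) carol: |A| = 5, |A ∩ B| = 3; needs A ∩ B = ∅ (|A ∩ B| = 0) — false.
(c) bob: |A| = 6, |A ∩ B| = 4; needs |A ∩ B| ≤ 3 — false.
(d) alice: |A| = 5, |A ∩ B| = 3; needs |A ∖ B| = 3 — false.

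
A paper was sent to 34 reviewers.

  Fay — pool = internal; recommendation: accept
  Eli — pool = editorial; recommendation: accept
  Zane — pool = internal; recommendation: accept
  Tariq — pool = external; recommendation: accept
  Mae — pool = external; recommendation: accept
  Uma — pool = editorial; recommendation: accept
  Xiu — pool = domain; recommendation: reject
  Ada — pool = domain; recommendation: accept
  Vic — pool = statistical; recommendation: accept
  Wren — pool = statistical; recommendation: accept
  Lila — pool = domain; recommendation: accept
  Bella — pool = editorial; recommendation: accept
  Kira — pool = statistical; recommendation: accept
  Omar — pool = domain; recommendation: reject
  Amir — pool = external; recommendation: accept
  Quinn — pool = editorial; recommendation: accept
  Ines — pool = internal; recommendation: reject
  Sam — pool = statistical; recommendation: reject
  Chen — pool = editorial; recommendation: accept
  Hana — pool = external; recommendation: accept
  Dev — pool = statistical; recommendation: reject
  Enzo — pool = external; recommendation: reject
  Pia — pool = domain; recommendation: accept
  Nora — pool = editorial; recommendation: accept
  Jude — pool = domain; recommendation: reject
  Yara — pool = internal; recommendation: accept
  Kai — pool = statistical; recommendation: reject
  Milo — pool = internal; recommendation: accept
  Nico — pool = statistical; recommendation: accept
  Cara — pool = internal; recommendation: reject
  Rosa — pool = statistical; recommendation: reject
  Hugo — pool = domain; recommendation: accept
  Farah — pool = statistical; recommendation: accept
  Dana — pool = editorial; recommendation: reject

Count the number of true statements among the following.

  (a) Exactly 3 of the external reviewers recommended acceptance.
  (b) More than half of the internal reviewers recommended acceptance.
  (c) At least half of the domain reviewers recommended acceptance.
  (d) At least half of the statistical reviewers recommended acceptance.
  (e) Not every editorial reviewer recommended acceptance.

4

(a) external: |A| = 5, |A ∩ B| = 4; needs |A ∩ B| = 3 — false.
(b) internal: |A| = 6, |A ∩ B| = 4; needs |A ∩ B| > |A ∖ B| — true.
(c) domain: |A| = 7, |A ∩ B| = 4; needs |A ∩ B| ≥ |A ∖ B| — true.
(d) statistical: |A| = 9, |A ∩ B| = 5; needs |A ∩ B| ≥ |A ∖ B| — true.
(e) editorial: |A| = 7, |A ∩ B| = 6; needs A ⊄ B (|A ∖ B| ≥ 1) — true.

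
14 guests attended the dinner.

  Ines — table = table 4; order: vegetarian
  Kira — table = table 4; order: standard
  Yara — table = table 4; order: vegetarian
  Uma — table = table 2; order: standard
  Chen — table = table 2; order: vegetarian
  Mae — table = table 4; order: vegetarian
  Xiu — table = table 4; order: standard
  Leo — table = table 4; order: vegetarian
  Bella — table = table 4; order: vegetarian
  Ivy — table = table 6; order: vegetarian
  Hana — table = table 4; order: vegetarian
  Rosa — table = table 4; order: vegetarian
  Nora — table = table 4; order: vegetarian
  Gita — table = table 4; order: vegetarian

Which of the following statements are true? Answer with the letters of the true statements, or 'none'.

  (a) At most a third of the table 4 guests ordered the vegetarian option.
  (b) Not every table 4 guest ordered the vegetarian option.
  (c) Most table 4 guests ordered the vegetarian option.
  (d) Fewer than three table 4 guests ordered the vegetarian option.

|A| = 11, |A ∩ B| = 9, |A ∖ B| = 2.
(a) |A ∩ B| / |A| ≤ 1/3: fails.
(b) A ⊄ B (|A ∖ B| ≥ 1): holds.
(c) |A ∩ B| > |A ∖ B|: holds.
(d) |A ∩ B| < 3: fails.

(b), (c)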